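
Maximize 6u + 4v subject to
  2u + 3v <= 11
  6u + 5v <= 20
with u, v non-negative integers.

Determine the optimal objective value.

18

(u,v)=(3,0): 2·3+3·0=6≤11, 6·3+5·0=18≤20, objective 18.
(u,v)=(2,1): 2·2+3·1=7≤11, 6·2+5·1=17≤20, objective 16.
(u,v)=(2,0): 2·2+3·0=4≤11, 6·2+5·0=12≤20, objective 12.
No feasible integer point exceeds 18.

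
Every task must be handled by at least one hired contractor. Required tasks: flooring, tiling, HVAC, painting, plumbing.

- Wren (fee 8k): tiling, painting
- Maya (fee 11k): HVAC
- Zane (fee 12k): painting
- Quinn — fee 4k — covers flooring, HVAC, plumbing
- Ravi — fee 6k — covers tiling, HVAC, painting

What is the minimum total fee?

Choose Quinn and Ravi: together they cover flooring, tiling, HVAC, painting, plumbing — every task.
Total fee: 4 + 6 = 10.
No cover costs less than 10.

10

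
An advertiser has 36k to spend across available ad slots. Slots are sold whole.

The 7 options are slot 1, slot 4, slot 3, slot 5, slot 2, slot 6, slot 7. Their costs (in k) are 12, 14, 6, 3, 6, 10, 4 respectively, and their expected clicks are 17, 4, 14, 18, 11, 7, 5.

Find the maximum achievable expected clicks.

65

slot 1 + slot 3 + slot 5 + slot 2 + slot 7: cost 12 + 6 + 3 + 6 + 4 = 31 ≤ 36, expected clicks 17 + 14 + 18 + 11 + 5 = 65.
slot 1 + slot 3 + slot 5 + slot 2: cost 12 + 6 + 3 + 6 = 27 ≤ 36, expected clicks 17 + 14 + 18 + 11 = 60.
slot 1 + slot 3 + slot 5 + slot 6 + slot 7: cost 12 + 6 + 3 + 10 + 4 = 35 ≤ 36, expected clicks 17 + 14 + 18 + 7 + 5 = 61.
Best is slot 1, slot 3, slot 5, slot 2, and slot 7 with total expected clicks 65.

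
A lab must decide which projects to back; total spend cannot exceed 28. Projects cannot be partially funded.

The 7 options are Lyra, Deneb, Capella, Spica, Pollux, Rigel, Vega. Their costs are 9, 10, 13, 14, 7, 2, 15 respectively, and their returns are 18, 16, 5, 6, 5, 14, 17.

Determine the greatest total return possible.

53

Take Lyra, Deneb, Pollux, and Rigel: cost 9 + 10 + 7 + 2 = 28 ≤ 28, return 18 + 16 + 5 + 14 = 53.
No other feasible combination does better.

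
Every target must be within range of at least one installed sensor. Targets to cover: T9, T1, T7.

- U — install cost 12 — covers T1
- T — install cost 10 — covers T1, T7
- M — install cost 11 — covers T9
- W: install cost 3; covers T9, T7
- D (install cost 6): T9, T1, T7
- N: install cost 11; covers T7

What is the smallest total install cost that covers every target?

The greedy cost-per-new-target heuristic would pick W and D for 9, but a cheaper cover exists.
D alone covers T9, T1, T7 — every target.
Total install cost: 6.
No cover costs less than 6.

6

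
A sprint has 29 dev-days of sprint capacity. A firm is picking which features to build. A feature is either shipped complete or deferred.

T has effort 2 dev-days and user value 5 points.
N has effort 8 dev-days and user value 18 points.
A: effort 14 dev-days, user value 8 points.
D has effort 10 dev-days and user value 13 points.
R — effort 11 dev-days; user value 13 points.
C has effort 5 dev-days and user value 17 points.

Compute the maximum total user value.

53

Treat it as a binary knapsack problem.
T + N + R + C: effort 2 + 8 + 11 + 5 = 26 ≤ 29, user value 5 + 18 + 13 + 17 = 53.
T + N + D + C: effort 2 + 8 + 10 + 5 = 25 ≤ 29, user value 5 + 18 + 13 + 17 = 53.
The maximum user value is 53; one optimal choice is T, N, D, and C.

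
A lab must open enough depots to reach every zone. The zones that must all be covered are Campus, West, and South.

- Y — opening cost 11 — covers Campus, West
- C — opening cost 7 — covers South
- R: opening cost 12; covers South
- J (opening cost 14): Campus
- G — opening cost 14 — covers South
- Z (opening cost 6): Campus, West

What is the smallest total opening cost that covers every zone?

This is a weighted set-cover instance.
Choose C and Z: together they cover Campus, West, South — every zone.
Total opening cost: 7 + 6 = 13.

13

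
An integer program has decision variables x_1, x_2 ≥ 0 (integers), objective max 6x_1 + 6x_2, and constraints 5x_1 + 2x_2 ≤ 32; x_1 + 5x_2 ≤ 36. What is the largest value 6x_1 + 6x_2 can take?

60

(x_1,x_2)=(4,6): 5·4+2·6=32≤32, 1·4+5·6=34≤36, objective 60.
(x_1,x_2)=(4,5): 5·4+2·5=30≤32, 1·4+5·5=29≤36, objective 54.
The best lattice point is (4,6), giving 60.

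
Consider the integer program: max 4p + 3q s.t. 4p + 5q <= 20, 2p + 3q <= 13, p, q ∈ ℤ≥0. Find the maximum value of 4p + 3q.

(p,q)=(5,0) is feasible, giving 20.
(p,q)=(4,0) is feasible, giving 16.
No feasible integer point exceeds 20.

20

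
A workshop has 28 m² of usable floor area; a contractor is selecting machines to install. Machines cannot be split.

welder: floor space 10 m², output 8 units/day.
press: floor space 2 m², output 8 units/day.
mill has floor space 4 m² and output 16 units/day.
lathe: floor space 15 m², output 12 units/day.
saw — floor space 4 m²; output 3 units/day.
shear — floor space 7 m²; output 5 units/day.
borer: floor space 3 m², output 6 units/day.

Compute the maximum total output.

45

Take press, mill, lathe, saw, and borer: floor space 2 + 4 + 15 + 4 + 3 = 28 ≤ 28, output 8 + 16 + 12 + 3 + 6 = 45.
No other feasible combination does better.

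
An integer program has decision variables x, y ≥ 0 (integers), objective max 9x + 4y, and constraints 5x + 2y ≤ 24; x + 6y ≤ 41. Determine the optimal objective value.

(x,y)=(4,2): 5·4+2·2=24≤24, 1·4+6·2=16≤41, objective 44.
(x,y)=(2,6): 5·2+2·6=22≤24, 1·2+6·6=38≤41, objective 42.
Maximum is 44 at (x,y)=(4,2).

44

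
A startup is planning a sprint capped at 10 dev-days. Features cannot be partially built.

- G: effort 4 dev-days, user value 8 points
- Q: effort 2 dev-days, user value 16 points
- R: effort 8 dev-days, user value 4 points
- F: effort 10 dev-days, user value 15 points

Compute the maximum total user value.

Take G and Q: effort 4 + 2 = 6 ≤ 10, user value 8 + 16 = 24.
No other feasible combination does better.

24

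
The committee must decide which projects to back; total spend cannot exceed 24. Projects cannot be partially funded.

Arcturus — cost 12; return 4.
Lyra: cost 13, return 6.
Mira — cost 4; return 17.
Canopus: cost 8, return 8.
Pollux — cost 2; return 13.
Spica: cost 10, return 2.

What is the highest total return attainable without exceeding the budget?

Allowing fractional choices, the relaxed optimum would be about 42.6, but projects are indivisible.
Mira + Canopus + Pollux: cost 4 + 8 + 2 = 14 ≤ 24, return 17 + 8 + 13 = 38.
Lyra + Mira + Pollux: cost 13 + 4 + 2 = 19 ≤ 24, return 6 + 17 + 13 = 36.
Mira + Canopus + Pollux + Spica: cost 4 + 8 + 2 + 10 = 24 ≤ 24, return 17 + 8 + 13 + 2 = 40.
Best is Mira, Canopus, Pollux, and Spica with total return 40.

40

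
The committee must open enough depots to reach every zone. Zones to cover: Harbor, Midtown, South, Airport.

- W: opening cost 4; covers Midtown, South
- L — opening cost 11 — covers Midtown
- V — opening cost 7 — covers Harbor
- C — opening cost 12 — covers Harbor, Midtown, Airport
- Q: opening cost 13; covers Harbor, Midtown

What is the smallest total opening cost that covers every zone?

Choose W and C: together they cover Harbor, Midtown, South, Airport — every zone.
Total opening cost: 4 + 12 = 16.
No cover costs less than 16.

16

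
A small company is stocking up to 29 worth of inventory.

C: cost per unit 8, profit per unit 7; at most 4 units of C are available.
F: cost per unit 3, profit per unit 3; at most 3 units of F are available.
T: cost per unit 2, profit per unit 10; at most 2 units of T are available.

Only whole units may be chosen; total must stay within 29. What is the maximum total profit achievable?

Take 2×C, 3×F, and 2×T: cost 29 ≤ 29, profit 2·7 + 3·3 + 2·10 = 43.
T has the best ratio (10/2) and is taken to its limit of 2; remaining capacity is filled optimally with the others.

43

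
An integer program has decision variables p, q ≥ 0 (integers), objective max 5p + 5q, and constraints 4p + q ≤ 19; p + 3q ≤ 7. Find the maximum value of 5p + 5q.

25

Relaxing integrality, the LP optimum is 26.82 at (p,q) = (4.55, 0.818), which is not an integer point.
(p,q)=(4,1): 4·4+1·1=17≤19, 1·4+3·1=7≤7, objective 25.
(p,q)=(3,1): 4·3+1·1=13≤19, 1·3+3·1=6≤7, objective 20.
Maximum is 25 at (p,q)=(4,1).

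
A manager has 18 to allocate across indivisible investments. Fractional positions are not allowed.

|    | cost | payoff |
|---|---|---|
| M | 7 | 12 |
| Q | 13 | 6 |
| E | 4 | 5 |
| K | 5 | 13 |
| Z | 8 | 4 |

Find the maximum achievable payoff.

Allowing fractional choices, the relaxed optimum would be about 31.0, but investments are indivisible.
E + K + Z: cost 4 + 5 + 8 = 17 ≤ 18, payoff 5 + 13 + 4 = 22.
M + E + K: cost 7 + 4 + 5 = 16 ≤ 18, payoff 12 + 5 + 13 = 30.
M + K: cost 7 + 5 = 12 ≤ 18, payoff 12 + 13 = 25.
Best is M, E, and K with total payoff 30.

30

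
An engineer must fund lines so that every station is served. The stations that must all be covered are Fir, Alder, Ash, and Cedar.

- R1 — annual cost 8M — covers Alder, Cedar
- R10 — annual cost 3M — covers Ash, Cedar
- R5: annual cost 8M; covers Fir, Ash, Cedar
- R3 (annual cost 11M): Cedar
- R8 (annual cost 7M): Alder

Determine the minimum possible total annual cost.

The greedy cost-per-new-station heuristic would pick R10, R8, and R5 for 18, but a cheaper cover exists.
Choose R5 and R8: together they cover Fir, Alder, Ash, Cedar — every station.
Total annual cost: 8 + 7 = 15.
No cover costs less than 15.

15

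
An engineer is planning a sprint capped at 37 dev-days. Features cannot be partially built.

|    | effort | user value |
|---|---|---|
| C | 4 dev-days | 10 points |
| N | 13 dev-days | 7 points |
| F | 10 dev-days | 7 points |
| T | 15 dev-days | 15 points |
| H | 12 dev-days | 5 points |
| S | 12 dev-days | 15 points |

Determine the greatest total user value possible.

Allowing fractional choices, the relaxed optimum would be about 44.2, but features are indivisible.
C + F + S: effort 4 + 10 + 12 = 26 ≤ 37, user value 10 + 7 + 15 = 32.
C + T + S: effort 4 + 15 + 12 = 31 ≤ 37, user value 10 + 15 + 15 = 40.
F + T + S: effort 10 + 15 + 12 = 37 ≤ 37, user value 7 + 15 + 15 = 37.
Best is C, T, and S with total user value 40.

40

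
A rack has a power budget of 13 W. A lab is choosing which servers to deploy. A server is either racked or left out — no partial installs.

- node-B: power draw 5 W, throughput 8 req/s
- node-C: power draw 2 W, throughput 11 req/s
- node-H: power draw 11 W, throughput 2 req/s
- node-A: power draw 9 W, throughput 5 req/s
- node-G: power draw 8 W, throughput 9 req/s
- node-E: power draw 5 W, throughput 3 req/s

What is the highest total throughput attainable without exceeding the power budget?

22

Take node-B, node-C, and node-E: power draw 5 + 2 + 5 = 12 ≤ 13, throughput 8 + 11 + 3 = 22.
No other feasible combination does better.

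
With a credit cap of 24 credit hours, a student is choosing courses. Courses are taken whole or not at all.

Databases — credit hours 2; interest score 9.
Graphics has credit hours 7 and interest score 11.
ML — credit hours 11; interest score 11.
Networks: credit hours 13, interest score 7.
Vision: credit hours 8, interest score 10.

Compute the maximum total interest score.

31

Allowing fractional choices, the relaxed optimum would be about 37.0, but courses are indivisible.
Databases + Graphics + ML: credit hours 2 + 7 + 11 = 20 ≤ 24, interest score 9 + 11 + 11 = 31.
Databases + Graphics + Vision: credit hours 2 + 7 + 8 = 17 ≤ 24, interest score 9 + 11 + 10 = 30.
Best is Databases, Graphics, and ML with total interest score 31.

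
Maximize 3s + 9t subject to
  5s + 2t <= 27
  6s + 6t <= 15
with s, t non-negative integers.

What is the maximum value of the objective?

18

The continuous relaxation peaks at (0, 2.5) with value 22.50; rounding to a feasible lattice point costs some objective.
(s,t)=(0,2): 5·0+2·2=4≤27, 6·0+6·2=12≤15, objective 18.
(s,t)=(1,1): 5·1+2·1=7≤27, 6·1+6·1=12≤15, objective 12.
(s,t)=(0,1): 5·0+2·1=2≤27, 6·0+6·1=6≤15, objective 9.
No feasible integer point exceeds 18.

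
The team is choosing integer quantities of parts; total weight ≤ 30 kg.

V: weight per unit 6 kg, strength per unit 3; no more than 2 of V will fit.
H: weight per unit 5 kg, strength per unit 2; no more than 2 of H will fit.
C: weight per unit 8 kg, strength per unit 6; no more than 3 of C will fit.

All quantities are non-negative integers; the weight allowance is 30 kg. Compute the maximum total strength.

1×V and 3×C: weight 30 ≤ 30, strength 1·3 + 3·6 = 21.
1×H and 3×C: weight 29 ≤ 30, strength 1·2 + 3·6 = 20.
Best is 21.

21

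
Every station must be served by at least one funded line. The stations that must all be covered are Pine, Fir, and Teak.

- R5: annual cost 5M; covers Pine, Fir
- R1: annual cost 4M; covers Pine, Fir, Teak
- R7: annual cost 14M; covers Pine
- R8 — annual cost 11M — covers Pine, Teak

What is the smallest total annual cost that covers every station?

4

R1 alone covers Pine, Fir, Teak — every station.
Total annual cost: 4.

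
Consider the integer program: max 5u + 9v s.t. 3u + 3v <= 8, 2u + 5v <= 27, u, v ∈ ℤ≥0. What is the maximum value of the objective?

(u,v)=(0,2) is feasible, giving 18.
(u,v)=(1,1) is feasible, giving 14.
Maximum is 18 at (u,v)=(0,2).

18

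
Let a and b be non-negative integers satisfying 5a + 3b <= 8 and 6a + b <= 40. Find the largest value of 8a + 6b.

14

The continuous relaxation peaks at (0, 2.67) with value 16.00; rounding to a feasible lattice point costs some objective.
(a,b)=(1,1): 5·1+3·1=8≤8, 6·1+1·1=7≤40, objective 14.
(a,b)=(0,2): 5·0+3·2=6≤8, 6·0+1·2=2≤40, objective 12.
The best lattice point is (1,1), giving 14.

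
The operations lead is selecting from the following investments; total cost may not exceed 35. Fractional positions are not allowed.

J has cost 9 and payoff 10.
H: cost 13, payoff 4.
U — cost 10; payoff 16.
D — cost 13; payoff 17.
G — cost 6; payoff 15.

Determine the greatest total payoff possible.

48

This is a 0-1 knapsack instance.
Allowing fractional choices, the relaxed optimum would be about 54.7, but investments are indivisible.
U + D + G: cost 10 + 13 + 6 = 29 ≤ 35, payoff 16 + 17 + 15 = 48.
J + D + G: cost 9 + 13 + 6 = 28 ≤ 35, payoff 10 + 17 + 15 = 42.
J + U + D: cost 9 + 10 + 13 = 32 ≤ 35, payoff 10 + 16 + 17 = 43.
Best is U, D, and G with total payoff 48.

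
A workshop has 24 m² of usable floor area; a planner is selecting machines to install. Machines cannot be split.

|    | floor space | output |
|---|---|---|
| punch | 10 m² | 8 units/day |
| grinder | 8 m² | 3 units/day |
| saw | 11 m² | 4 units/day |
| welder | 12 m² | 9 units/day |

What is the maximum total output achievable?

Take punch and welder: floor space 10 + 12 = 22 ≤ 24, output 8 + 9 = 17.
No other feasible combination does better.

17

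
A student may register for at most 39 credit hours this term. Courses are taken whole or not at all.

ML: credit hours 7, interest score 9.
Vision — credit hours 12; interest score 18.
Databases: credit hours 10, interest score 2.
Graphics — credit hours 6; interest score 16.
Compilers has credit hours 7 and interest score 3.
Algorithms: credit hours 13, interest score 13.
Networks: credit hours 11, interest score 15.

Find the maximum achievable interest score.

This is an integer program with binary decision variables.
Take ML, Vision, Graphics, and Networks: credit hours 7 + 12 + 6 + 11 = 36 ≤ 39, interest score 9 + 18 + 16 + 15 = 58.
No other feasible combination does better.

58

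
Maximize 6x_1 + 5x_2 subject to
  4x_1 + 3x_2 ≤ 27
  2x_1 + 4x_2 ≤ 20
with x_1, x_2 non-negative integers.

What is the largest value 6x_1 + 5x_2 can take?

41

(x_1,x_2)=(6,1): 4·6+3·1=27≤27, 2·6+4·1=16≤20, objective 41.
(x_1,x_2)=(5,2): 4·5+3·2=26≤27, 2·5+4·2=18≤20, objective 40.
(x_1,x_2)=(4,3): 4·4+3·3=25≤27, 2·4+4·3=20≤20, objective 39.
No feasible integer point exceeds 41.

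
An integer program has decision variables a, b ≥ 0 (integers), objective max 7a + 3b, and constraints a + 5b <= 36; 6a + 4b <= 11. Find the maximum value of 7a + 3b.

10

Relaxing integrality, the LP optimum is 12.83 at (a,b) = (1.83, 0), which is not an integer point.
(a,b)=(1,1): 1·1+5·1=6≤36, 6·1+4·1=10≤11, objective 10.
(a,b)=(1,0): 1·1+5·0=1≤36, 6·1+4·0=6≤11, objective 7.
(a,b)=(0,2): 1·0+5·2=10≤36, 6·0+4·2=8≤11, objective 6.
Maximum is 10 at (a,b)=(1,1).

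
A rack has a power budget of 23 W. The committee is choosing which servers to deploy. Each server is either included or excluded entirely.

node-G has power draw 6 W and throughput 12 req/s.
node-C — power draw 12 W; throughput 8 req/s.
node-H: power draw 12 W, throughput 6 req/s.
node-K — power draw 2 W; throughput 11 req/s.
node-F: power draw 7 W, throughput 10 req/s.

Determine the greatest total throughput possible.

33

Allowing fractional choices, the relaxed optimum would be about 38.3, but servers are indivisible.
node-G + node-C + node-K: power draw 6 + 12 + 2 = 20 ≤ 23, throughput 12 + 8 + 11 = 31.
node-G + node-H + node-K: power draw 6 + 12 + 2 = 20 ≤ 23, throughput 12 + 6 + 11 = 29.
node-G + node-K + node-F: power draw 6 + 2 + 7 = 15 ≤ 23, throughput 12 + 11 + 10 = 33.
Best is node-G, node-K, and node-F with total throughput 33.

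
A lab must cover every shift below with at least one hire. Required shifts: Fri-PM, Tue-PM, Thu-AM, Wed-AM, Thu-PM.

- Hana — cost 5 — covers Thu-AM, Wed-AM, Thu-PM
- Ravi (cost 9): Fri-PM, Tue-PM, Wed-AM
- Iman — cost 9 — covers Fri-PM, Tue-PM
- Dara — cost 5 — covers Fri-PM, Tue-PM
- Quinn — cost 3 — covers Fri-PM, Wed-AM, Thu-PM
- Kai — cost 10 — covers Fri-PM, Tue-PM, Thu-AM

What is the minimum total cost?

The greedy cost-per-new-shift heuristic would pick Quinn, Hana, and Dara for 13, but a cheaper cover exists.
Choose Hana and Dara: together they cover Fri-PM, Tue-PM, Thu-AM, Wed-AM, Thu-PM — every shift.
Total cost: 5 + 5 = 10.
No cover costs less than 10.

10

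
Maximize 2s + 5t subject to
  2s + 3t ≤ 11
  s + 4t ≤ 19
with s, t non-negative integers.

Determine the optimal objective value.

17

(s,t)=(1,3): 2·1+3·3=11≤11, 1·1+4·3=13≤19, objective 17.
(s,t)=(0,3): 2·0+3·3=9≤11, 1·0+4·3=12≤19, objective 15.
(s,t)=(2,2): 2·2+3·2=10≤11, 1·2+4·2=10≤19, objective 14.
(s,t)=(1,2): 2·1+3·2=8≤11, 1·1+4·2=9≤19, objective 12.
The best lattice point is (1,3), giving 17.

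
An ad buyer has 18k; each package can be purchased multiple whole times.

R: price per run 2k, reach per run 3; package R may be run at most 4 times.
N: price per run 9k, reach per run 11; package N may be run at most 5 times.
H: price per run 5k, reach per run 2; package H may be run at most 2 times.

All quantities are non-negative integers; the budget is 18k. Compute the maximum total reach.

23

4×R and 1×N: price 17 ≤ 18, reach 4·3 + 1·11 = 23.
2×N: price 18 ≤ 18, reach 2·11 = 22.
Best is 23.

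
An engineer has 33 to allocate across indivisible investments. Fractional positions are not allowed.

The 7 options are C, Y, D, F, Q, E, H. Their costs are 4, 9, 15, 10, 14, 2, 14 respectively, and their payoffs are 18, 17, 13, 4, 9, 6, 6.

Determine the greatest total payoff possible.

Allowing fractional choices, the relaxed optimum would be about 55.9, but investments are indivisible.
C + Y + Q + E: cost 4 + 9 + 14 + 2 = 29 ≤ 33, payoff 18 + 17 + 9 + 6 = 50.
C + Y + D + E: cost 4 + 9 + 15 + 2 = 30 ≤ 33, payoff 18 + 17 + 13 + 6 = 54.
C + Y + D: cost 4 + 9 + 15 = 28 ≤ 33, payoff 18 + 17 + 13 = 48.
Best is C, Y, D, and E with total payoff 54.

54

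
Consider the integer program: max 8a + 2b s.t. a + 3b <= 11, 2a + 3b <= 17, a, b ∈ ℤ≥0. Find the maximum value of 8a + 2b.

64

(a,b)=(8,0): 1·8+3·0=8≤11, 2·8+3·0=16≤17, objective 64.
(a,b)=(7,1): 1·7+3·1=10≤11, 2·7+3·1=17≤17, objective 58.
(a,b)=(7,0): 1·7+3·0=7≤11, 2·7+3·0=14≤17, objective 56.
No feasible integer point exceeds 64.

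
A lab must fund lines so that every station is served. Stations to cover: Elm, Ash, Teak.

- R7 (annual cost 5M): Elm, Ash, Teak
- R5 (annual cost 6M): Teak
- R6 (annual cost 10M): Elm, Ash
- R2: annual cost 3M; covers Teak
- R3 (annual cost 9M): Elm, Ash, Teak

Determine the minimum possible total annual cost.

This is a weighted set-cover instance.
R7 alone covers Elm, Ash, Teak — every station.
Total annual cost: 5.

5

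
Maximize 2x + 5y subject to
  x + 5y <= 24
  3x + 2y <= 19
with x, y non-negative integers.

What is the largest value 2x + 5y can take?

26

The continuous relaxation peaks at (3.62, 4.08) with value 27.62; rounding to a feasible lattice point costs some objective.
(x,y)=(3,4): 1·3+5·4=23≤24, 3·3+2·4=17≤19, objective 26.
(x,y)=(2,4): 1·2+5·4=22≤24, 3·2+2·4=14≤19, objective 24.
(x,y)=(4,3): 1·4+5·3=19≤24, 3·4+2·3=18≤19, objective 23.
(x,y)=(3,3): 1·3+5·3=18≤24, 3·3+2·3=15≤19, objective 21.
Maximum is 26 at (x,y)=(3,4).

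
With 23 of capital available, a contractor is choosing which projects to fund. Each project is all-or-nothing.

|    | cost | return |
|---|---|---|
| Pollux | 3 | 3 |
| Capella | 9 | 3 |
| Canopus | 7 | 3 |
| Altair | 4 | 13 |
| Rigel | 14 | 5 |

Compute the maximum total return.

Allowing fractional choices, the relaxed optimum would be about 22.2, but projects are indivisible.
Pollux + Capella + Canopus + Altair: cost 3 + 9 + 7 + 4 = 23 ≤ 23, return 3 + 3 + 3 + 13 = 22.
Pollux + Canopus + Altair: cost 3 + 7 + 4 = 14 ≤ 23, return 3 + 3 + 13 = 19.
Pollux + Altair + Rigel: cost 3 + 4 + 14 = 21 ≤ 23, return 3 + 13 + 5 = 21.
Best is Pollux, Capella, Canopus, and Altair with total return 22.

22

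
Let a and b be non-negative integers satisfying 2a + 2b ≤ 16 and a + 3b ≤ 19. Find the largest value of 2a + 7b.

(a,b)=(1,6): 2·1+2·6=14≤16, 1·1+3·6=19≤19, objective 44.
(a,b)=(0,6): 2·0+2·6=12≤16, 1·0+3·6=18≤19, objective 42.
The best lattice point is (1,6), giving 44.

44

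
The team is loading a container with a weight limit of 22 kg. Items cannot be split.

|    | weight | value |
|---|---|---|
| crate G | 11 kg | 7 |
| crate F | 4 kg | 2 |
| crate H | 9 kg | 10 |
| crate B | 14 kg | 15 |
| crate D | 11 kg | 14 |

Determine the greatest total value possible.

crate F + crate B: weight 4 + 14 = 18 ≤ 22, value 2 + 15 = 17.
crate H + crate D: weight 9 + 11 = 20 ≤ 22, value 10 + 14 = 24.
crate G + crate D: weight 11 + 11 = 22 ≤ 22, value 7 + 14 = 21.
Best is crate H and crate D with total value 24.

24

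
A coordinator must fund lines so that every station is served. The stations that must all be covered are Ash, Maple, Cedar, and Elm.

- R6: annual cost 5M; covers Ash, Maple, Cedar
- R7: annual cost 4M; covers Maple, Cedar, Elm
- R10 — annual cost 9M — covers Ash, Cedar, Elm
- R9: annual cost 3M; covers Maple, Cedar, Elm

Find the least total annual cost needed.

8

Choose R6 and R9: together they cover Ash, Maple, Cedar, Elm — every station.
Total annual cost: 5 + 3 = 8.
No cover costs less than 8.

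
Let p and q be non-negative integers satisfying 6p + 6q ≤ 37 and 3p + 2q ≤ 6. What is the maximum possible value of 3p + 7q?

21

(p,q)=(0,3) is feasible, giving 21.
(p,q)=(0,2) is feasible, giving 14.
No feasible integer point exceeds 21.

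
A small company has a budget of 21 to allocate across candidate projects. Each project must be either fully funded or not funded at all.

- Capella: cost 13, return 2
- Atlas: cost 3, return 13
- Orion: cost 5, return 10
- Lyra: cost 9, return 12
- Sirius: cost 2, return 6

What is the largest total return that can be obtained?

Allowing fractional choices, the relaxed optimum would be about 41.3, but projects are indivisible.
Atlas + Orion + Lyra: cost 3 + 5 + 9 = 17 ≤ 21, return 13 + 10 + 12 = 35.
Atlas + Orion + Lyra + Sirius: cost 3 + 5 + 9 + 2 = 19 ≤ 21, return 13 + 10 + 12 + 6 = 41.
Best is Atlas, Orion, Lyra, and Sirius with total return 41.

41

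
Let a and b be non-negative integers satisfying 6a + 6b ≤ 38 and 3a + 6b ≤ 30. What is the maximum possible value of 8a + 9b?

The continuous relaxation peaks at (2.67, 3.67) with value 54.33; rounding to a feasible lattice point costs some objective.
(a,b)=(2,4): 6·2+6·4=36≤38, 3·2+6·4=30≤30, objective 52.
(a,b)=(3,3): 6·3+6·3=36≤38, 3·3+6·3=27≤30, objective 51.
(a,b)=(1,4): 6·1+6·4=30≤38, 3·1+6·4=27≤30, objective 44.
Maximum is 52 at (a,b)=(2,4).

52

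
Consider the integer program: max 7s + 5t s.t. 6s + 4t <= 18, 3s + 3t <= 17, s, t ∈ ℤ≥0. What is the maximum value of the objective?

22

(s,t)=(1,3): 6·1+4·3=18≤18, 3·1+3·3=12≤17, objective 22.
(s,t)=(0,4): 6·0+4·4=16≤18, 3·0+3·4=12≤17, objective 20.
(s,t)=(1,2): 6·1+4·2=14≤18, 3·1+3·2=9≤17, objective 17.
(s,t)=(0,3): 6·0+4·3=12≤18, 3·0+3·3=9≤17, objective 15.
The best lattice point is (1,3), giving 22.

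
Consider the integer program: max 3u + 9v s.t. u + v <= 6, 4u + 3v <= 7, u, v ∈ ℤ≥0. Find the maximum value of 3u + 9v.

18

(u,v)=(0,2): 1·0+1·2=2≤6, 4·0+3·2=6≤7, objective 18.
(u,v)=(1,1): 1·1+1·1=2≤6, 4·1+3·1=7≤7, objective 12.
(u,v)=(0,1): 1·0+1·1=1≤6, 4·0+3·1=3≤7, objective 9.
The best lattice point is (0,2), giving 18.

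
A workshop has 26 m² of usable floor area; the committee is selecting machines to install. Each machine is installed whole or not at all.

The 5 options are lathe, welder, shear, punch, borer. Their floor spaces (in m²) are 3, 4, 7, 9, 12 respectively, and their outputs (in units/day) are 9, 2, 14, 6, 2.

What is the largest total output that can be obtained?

31

This is a 0-1 knapsack instance.
Allowing fractional choices, the relaxed optimum would be about 31.5, but machines are indivisible.
lathe + welder + shear + punch: floor space 3 + 4 + 7 + 9 = 23 ≤ 26, output 9 + 2 + 14 + 6 = 31.
lathe + welder + shear + borer: floor space 3 + 4 + 7 + 12 = 26 ≤ 26, output 9 + 2 + 14 + 2 = 27.
lathe + shear + punch: floor space 3 + 7 + 9 = 19 ≤ 26, output 9 + 14 + 6 = 29.
Best is lathe, welder, shear, and punch with total output 31.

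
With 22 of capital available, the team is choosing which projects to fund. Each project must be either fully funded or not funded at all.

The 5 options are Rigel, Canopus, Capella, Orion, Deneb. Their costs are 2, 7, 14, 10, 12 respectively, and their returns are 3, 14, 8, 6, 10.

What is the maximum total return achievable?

27

Rigel + Canopus + Deneb: cost 2 + 7 + 12 = 21 ≤ 22, return 3 + 14 + 10 = 27.
Rigel + Canopus + Orion: cost 2 + 7 + 10 = 19 ≤ 22, return 3 + 14 + 6 = 23.
Canopus + Deneb: cost 7 + 12 = 19 ≤ 22, return 14 + 10 = 24.
Best is Rigel, Canopus, and Deneb with total return 27.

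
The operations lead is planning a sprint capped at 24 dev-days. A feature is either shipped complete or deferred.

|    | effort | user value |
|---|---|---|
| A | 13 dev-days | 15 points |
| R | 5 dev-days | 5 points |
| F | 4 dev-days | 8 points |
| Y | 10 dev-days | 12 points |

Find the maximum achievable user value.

Treat it as a binary knapsack problem.
Allowing fractional choices, the relaxed optimum would be about 31.5, but features are indivisible.
A + Y: effort 13 + 10 = 23 ≤ 24, user value 15 + 12 = 27.
A + R + F: effort 13 + 5 + 4 = 22 ≤ 24, user value 15 + 5 + 8 = 28.
Best is A, R, and F with total user value 28.

28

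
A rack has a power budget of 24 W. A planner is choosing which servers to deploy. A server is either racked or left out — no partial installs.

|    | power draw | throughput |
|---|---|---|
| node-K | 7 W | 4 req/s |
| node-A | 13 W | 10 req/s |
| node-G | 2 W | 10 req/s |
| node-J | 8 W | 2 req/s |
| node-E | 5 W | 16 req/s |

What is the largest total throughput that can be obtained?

36

Allowing fractional choices, the relaxed optimum would be about 38.3, but servers are indivisible.
node-K + node-G + node-J + node-E: power draw 7 + 2 + 8 + 5 = 22 ≤ 24, throughput 4 + 10 + 2 + 16 = 32.
node-K + node-G + node-E: power draw 7 + 2 + 5 = 14 ≤ 24, throughput 4 + 10 + 16 = 30.
node-A + node-G + node-E: power draw 13 + 2 + 5 = 20 ≤ 24, throughput 10 + 10 + 16 = 36.
Best is node-A, node-G, and node-E with total throughput 36.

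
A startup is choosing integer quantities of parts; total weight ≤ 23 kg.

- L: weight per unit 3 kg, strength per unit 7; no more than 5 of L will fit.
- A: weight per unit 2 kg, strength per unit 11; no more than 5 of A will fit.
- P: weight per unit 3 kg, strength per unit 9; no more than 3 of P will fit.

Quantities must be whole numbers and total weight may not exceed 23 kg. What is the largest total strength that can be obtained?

89

1×L, 5×A, and 3×P: weight 22 ≤ 23, strength 1·7 + 5·11 + 3·9 = 89.
2×L, 5×A, and 2×P: weight 22 ≤ 23, strength 2·7 + 5·11 + 2·9 = 87.
Best is 89.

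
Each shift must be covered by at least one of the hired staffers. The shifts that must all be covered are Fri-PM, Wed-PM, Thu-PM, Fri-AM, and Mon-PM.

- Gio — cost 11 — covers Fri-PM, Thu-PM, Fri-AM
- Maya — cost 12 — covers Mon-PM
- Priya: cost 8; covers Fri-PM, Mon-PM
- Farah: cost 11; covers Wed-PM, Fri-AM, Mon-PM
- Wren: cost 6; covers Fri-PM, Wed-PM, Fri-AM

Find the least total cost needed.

22

The greedy cost-per-new-shift heuristic would pick Wren, Priya, and Gio for 25, but a cheaper cover exists.
Choose Gio and Farah: together they cover Fri-PM, Wed-PM, Thu-PM, Fri-AM, Mon-PM — every shift.
Total cost: 11 + 11 = 22.
No cover costs less than 22.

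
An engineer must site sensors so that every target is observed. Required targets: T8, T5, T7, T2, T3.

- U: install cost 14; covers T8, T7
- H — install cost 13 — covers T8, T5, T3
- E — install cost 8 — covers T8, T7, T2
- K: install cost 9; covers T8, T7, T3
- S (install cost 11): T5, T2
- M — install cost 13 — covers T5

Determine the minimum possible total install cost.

20

The greedy cost-per-new-target heuristic would pick E and H for 21, but a cheaper cover exists.
Choose K and S: together they cover T8, T5, T7, T2, T3 — every target.
Total install cost: 9 + 11 = 20.
No cover costs less than 20.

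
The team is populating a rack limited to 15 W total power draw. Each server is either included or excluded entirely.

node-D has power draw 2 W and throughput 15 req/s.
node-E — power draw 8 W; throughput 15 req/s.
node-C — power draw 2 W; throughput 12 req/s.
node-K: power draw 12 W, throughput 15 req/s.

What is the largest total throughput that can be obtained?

Allowing fractional choices, the relaxed optimum would be about 45.8, but servers are indivisible.
node-D + node-E: power draw 2 + 8 = 10 ≤ 15, throughput 15 + 15 = 30.
node-D + node-E + node-C: power draw 2 + 8 + 2 = 12 ≤ 15, throughput 15 + 15 + 12 = 42.
Best is node-D, node-E, and node-C with total throughput 42.

42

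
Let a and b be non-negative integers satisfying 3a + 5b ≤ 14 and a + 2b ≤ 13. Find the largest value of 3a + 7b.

(a,b)=(1,2): 3·1+5·2=13≤14, 1·1+2·2=5≤13, objective 17.
(a,b)=(0,2): 3·0+5·2=10≤14, 1·0+2·2=4≤13, objective 14.
(a,b)=(2,1): 3·2+5·1=11≤14, 1·2+2·1=4≤13, objective 13.
No feasible integer point exceeds 17.

17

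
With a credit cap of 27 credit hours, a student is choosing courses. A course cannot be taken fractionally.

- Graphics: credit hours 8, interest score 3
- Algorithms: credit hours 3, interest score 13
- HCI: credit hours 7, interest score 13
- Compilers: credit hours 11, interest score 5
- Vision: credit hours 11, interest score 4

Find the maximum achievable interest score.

31

Allowing fractional choices, the relaxed optimum would be about 33.2, but courses are indivisible.
Algorithms + HCI + Vision: credit hours 3 + 7 + 11 = 21 ≤ 27, interest score 13 + 13 + 4 = 30.
Graphics + Algorithms + HCI: credit hours 8 + 3 + 7 = 18 ≤ 27, interest score 3 + 13 + 13 = 29.
Algorithms + HCI + Compilers: credit hours 3 + 7 + 11 = 21 ≤ 27, interest score 13 + 13 + 5 = 31.
Best is Algorithms, HCI, and Compilers with total interest score 31.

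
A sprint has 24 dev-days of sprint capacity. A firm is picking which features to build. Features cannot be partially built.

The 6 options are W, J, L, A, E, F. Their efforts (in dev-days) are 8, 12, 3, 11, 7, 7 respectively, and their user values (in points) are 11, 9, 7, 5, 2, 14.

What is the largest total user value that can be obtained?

J + L + F: effort 12 + 3 + 7 = 22 ≤ 24, user value 9 + 7 + 14 = 30.
W + L + F: effort 8 + 3 + 7 = 18 ≤ 24, user value 11 + 7 + 14 = 32.
Best is W, L, and F with total user value 32.

32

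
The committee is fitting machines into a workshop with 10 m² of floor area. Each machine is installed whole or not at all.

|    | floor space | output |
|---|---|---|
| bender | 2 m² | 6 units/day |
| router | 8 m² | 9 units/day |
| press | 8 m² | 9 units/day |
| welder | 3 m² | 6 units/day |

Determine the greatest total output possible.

Allowing fractional choices, the relaxed optimum would be about 17.6, but machines are indivisible.
bender + router: floor space 2 + 8 = 10 ≤ 10, output 6 + 9 = 15.
bender + press: floor space 2 + 8 = 10 ≤ 10, output 6 + 9 = 15.
The maximum output is 15; one optimal choice is bender and router.

15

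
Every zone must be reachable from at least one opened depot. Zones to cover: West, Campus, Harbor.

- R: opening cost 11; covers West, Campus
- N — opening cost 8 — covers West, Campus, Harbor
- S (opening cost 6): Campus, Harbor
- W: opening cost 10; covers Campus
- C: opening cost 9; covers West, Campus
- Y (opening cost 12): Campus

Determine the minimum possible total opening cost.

N alone covers West, Campus, Harbor — every zone.
Total opening cost: 8.
No cover costs less than 8.

8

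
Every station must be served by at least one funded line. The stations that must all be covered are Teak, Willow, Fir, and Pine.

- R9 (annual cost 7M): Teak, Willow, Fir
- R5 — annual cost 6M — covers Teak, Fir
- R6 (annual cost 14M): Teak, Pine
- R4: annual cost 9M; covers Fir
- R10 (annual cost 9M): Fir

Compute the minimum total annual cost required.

21

Choose R9 and R6: together they cover Teak, Willow, Fir, Pine — every station.
Total annual cost: 7 + 14 = 21.
No cover costs less than 21.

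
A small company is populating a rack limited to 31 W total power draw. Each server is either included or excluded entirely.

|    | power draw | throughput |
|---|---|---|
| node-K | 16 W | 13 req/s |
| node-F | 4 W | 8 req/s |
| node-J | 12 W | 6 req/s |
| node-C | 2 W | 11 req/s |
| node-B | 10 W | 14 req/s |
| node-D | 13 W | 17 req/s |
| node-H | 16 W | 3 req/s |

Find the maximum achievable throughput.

50

node-F + node-C + node-B + node-D: power draw 4 + 2 + 10 + 13 = 29 ≤ 31, throughput 8 + 11 + 14 + 17 = 50.
node-C + node-B + node-D: power draw 2 + 10 + 13 = 25 ≤ 31, throughput 11 + 14 + 17 = 42.
Best is node-F, node-C, node-B, and node-D with total throughput 50.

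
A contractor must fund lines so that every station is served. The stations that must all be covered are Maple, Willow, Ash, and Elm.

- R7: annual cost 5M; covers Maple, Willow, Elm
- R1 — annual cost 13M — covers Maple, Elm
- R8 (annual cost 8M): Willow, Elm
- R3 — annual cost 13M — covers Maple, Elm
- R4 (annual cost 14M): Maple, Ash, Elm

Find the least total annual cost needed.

19

Choose R7 and R4: together they cover Maple, Willow, Ash, Elm — every station.
Total annual cost: 5 + 14 = 19.
No cover costs less than 19.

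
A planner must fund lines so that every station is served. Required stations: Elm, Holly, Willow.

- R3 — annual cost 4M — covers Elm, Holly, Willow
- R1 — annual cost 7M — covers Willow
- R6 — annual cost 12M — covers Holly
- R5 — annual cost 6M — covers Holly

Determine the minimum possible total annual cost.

R3 alone covers Elm, Holly, Willow — every station.
Total annual cost: 4.
No cover costs less than 4.

4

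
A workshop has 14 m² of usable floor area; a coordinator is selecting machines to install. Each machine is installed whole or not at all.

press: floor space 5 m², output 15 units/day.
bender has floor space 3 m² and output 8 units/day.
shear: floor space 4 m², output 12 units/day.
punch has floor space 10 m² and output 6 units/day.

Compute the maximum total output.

Allowing fractional choices, the relaxed optimum would be about 36.2, but machines are indivisible.
press + shear: floor space 5 + 4 = 9 ≤ 14, output 15 + 12 = 27.
press + bender + shear: floor space 5 + 3 + 4 = 12 ≤ 14, output 15 + 8 + 12 = 35.
Best is press, bender, and shear with total output 35.

35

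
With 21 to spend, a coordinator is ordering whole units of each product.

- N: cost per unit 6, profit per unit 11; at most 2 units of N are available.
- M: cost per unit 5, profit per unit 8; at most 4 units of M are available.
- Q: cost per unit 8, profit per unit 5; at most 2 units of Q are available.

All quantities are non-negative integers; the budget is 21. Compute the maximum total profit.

35

1×N and 3×M: cost 21 ≤ 21, profit 1·11 + 3·8 = 35.
4×M: cost 20 ≤ 21, profit 4·8 = 32.
Best is 35.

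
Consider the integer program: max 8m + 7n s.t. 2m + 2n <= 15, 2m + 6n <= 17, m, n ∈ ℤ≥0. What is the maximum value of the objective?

56

The continuous relaxation peaks at (7.5, 0) with value 60.00; rounding to a feasible lattice point costs some objective.
(m,n)=(7,0) is feasible, giving 56.
(m,n)=(6,0) is feasible, giving 48.
Maximum is 56 at (m,n)=(7,0).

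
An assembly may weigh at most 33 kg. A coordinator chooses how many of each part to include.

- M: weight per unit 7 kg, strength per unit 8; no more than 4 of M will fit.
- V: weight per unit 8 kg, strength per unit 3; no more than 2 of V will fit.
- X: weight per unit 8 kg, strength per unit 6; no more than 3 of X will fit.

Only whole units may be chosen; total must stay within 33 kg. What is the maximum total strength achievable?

M has the best ratio (8/7); taking only M gives at most 4×8 = 32 (stopped by the weight limit).
Optimal: 4×M: weight 28 ≤ 33, strength 4·8 = 32.

32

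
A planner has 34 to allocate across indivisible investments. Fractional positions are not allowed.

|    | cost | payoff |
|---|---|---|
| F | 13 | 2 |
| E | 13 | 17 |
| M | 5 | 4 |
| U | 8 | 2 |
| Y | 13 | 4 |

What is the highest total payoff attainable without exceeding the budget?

Treat it as a binary knapsack problem.
Allowing fractional choices, the relaxed optimum would be about 25.8, but investments are indivisible.
F + E + M: cost 13 + 13 + 5 = 31 ≤ 34, payoff 2 + 17 + 4 = 23.
E + M + U: cost 13 + 5 + 8 = 26 ≤ 34, payoff 17 + 4 + 2 = 23.
E + M + Y: cost 13 + 5 + 13 = 31 ≤ 34, payoff 17 + 4 + 4 = 25.
Best is E, M, and Y with total payoff 25.

25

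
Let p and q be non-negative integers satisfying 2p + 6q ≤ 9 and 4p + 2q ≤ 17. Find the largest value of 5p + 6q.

Relaxing integrality, the LP optimum is 21.60 at (p,q) = (4.2, 0.1), which is not an integer point.
(p,q)=(4,0) is feasible, giving 20.
(p,q)=(3,0) is feasible, giving 15.
The best lattice point is (4,0), giving 20.

20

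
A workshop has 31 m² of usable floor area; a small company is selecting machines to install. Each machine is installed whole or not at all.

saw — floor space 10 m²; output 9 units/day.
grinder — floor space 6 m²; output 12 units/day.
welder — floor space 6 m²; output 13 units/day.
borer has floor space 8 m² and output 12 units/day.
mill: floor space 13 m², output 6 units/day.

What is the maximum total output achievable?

46

This is a 0-1 knapsack instance.
saw + grinder + welder: floor space 10 + 6 + 6 = 22 ≤ 31, output 9 + 12 + 13 = 34.
saw + grinder + welder + borer: floor space 10 + 6 + 6 + 8 = 30 ≤ 31, output 9 + 12 + 13 + 12 = 46.
grinder + welder + borer: floor space 6 + 6 + 8 = 20 ≤ 31, output 12 + 13 + 12 = 37.
Best is saw, grinder, welder, and borer with total output 46.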